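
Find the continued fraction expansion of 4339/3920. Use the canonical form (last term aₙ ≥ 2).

4339 = 1×3920 + 419
3920 = 9×419 + 149
419 = 2×149 + 121
149 = 1×121 + 28
121 = 4×28 + 9
28 = 3×9 + 1
9 = 9×1 + 0  (stop)
So 4339/3920 = [1; 9, 2, 1, 4, 3, 9].

[1; 9, 2, 1, 4, 3, 9]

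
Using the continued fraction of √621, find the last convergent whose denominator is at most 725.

7775/312

√621 = [24; 1, 11, 2, 11, 1, 48, …] (period length 6).
Convergents:
  p_0/q_0 = 24/1
  p_1/q_1 = 25/1
  p_2/q_2 = 299/12
  p_3/q_3 = 623/25
  p_4/q_4 = 7152/287
  p_5/q_5 = 7775/312
  p_6/q_6 = 380352/15263
q_5 = 312 ≤ 725 < 15263 = q_6, so the answer is 7775/312.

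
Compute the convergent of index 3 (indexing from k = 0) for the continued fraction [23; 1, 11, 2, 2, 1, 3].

Using pₖ = aₖpₖ₋₁ + pₖ₋₂, qₖ = aₖqₖ₋₁ + qₖ₋₂ (with p₋₁=1, p₋₂=0, q₋₁=0, q₋₂=1):
  k=0: a=23, p=23, q=1
  k=1: a=1, p=24, q=1
  k=2: a=11, p=287, q=12
  k=3: a=2, p=598, q=25

598/25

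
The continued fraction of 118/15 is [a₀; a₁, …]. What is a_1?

118 = 7·15 + 13   →  a_0 = 7
15 = 1·13 + 2   →  a_1 = 1

1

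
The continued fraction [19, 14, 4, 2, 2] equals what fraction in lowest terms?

5969/313

Fold from the inside: start with 2/1.
  2 + 1/2 = 5/2
  4 + 2/5 = 22/5
  14 + 5/22 = 313/22
  19 + 22/313 = 5969/313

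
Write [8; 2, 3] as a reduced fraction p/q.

Fold from the inside: start with 3/1.
  2 + 1/3 = 7/3
  8 + 3/7 = 59/7

59/7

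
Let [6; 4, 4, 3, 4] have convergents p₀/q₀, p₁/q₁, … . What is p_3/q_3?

Using pₖ = aₖpₖ₋₁ + pₖ₋₂, qₖ = aₖqₖ₋₁ + qₖ₋₂ (with p₋₁=1, p₋₂=0, q₋₁=0, q₋₂=1):
  k=0: a=6, p=6, q=1
  k=1: a=4, p=25, q=4
  k=2: a=4, p=106, q=17
  k=3: a=3, p=343, q=55

343/55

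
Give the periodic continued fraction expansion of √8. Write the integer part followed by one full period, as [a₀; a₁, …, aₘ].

a₀ = ⌊√8⌋ = 2.

[2; 1, 4]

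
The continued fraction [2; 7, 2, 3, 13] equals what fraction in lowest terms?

1475/691

Using pₖ = aₖpₖ₋₁ + pₖ₋₂ and qₖ = aₖqₖ₋₁ + qₖ₋₂:
  k=0: a=2, p=2, q=1
  k=1: a=7, p=15, q=7
  k=2: a=2, p=32, q=15
  k=3: a=3, p=111, q=52
  k=4: a=13, p=1475, q=691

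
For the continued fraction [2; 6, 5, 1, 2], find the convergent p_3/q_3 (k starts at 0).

80/37

Using pₖ = aₖpₖ₋₁ + pₖ₋₂, qₖ = aₖqₖ₋₁ + qₖ₋₂ (with p₋₁=1, p₋₂=0, q₋₁=0, q₋₂=1):
  k=0: a=2, p=2, q=1
  k=1: a=6, p=13, q=6
  k=2: a=5, p=67, q=31
  k=3: a=1, p=80, q=37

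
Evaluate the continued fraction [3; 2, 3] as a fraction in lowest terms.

24/7

Fold from the inside: start with 3/1.
  2 + 1/3 = 7/3
  3 + 3/7 = 24/7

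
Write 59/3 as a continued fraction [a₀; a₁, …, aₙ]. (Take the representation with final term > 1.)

[19; 1, 2]

59 = 19×3 + 2
3 = 1×2 + 1
2 = 2×1 + 0  (stop)
So 59/3 = [19; 1, 2].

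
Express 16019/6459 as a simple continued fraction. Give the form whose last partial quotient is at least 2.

[2; 2, 12, 15, 8, 2]

16019 = 2*6459 + 3101
6459 = 2*3101 + 257
3101 = 12*257 + 17
257 = 15*17 + 2
17 = 8*2 + 1
2 = 2*1 + 0  (stop)
So 16019/6459 = [2; 2, 12, 15, 8, 2].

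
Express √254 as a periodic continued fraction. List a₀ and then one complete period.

[15; 1, 14, 1, 30]

a₀ = ⌊√254⌋ = 15.
With m₀=0, d₀=1 and mₖ₊₁ = dₖaₖ − mₖ, dₖ₊₁ = (n − mₖ₊₁²)/dₖ, aₖ₊₁ = ⌊(a₀+mₖ₊₁)/dₖ₊₁⌋:
  k=1: m=15, d=29, a=1
  k=2: m=14, d=2, a=14
  k=3: m=14, d=29, a=1
  k=4: m=15, d=1, a=30
d=1 and a=2a₀=30 at k=4, so the next step gives (m, d) = (15, 29) again — its k=1 value — and the period has length 4.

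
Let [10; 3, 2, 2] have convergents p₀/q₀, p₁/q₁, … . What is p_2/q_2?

Using pₖ = aₖpₖ₋₁ + pₖ₋₂, qₖ = aₖqₖ₋₁ + qₖ₋₂ (with p₋₁=1, p₋₂=0, q₋₁=0, q₋₂=1):
  k=0: a=10, p=10, q=1
  k=1: a=3, p=31, q=3
  k=2: a=2, p=72, q=7

72/7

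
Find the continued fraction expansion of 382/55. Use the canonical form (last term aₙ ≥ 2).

382 = 6·55 + 52
55 = 1·52 + 3
52 = 17·3 + 1
3 = 3·1 + 0  (stop)
So 382/55 = [6; 1, 17, 3].

[6; 1, 17, 3]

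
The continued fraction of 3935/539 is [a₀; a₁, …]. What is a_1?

3

3935 = 7·539 + 162   →  a_0 = 7
539 = 3·162 + 53   →  a_1 = 3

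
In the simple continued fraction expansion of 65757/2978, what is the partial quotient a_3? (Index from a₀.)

1

65757 = 22·2978 + 241   →  a_0 = 22
2978 = 12·241 + 86   →  a_1 = 12
241 = 2·86 + 69   →  a_2 = 2
86 = 1·69 + 17   →  a_3 = 1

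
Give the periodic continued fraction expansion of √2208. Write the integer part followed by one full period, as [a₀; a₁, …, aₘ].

a₀ = ⌊√2208⌋ = 46.

[46; 1, 92]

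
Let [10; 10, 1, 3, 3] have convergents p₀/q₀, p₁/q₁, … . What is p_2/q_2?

111/11

Using pₖ = aₖpₖ₋₁ + pₖ₋₂, qₖ = aₖqₖ₋₁ + qₖ₋₂ (with p₋₁=1, p₋₂=0, q₋₁=0, q₋₂=1):
  k=0: a=10, p=10, q=1
  k=1: a=10, p=101, q=10
  k=2: a=1, p=111, q=11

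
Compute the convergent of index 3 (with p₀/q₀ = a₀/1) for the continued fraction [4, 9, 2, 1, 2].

Using pₖ = aₖpₖ₋₁ + pₖ₋₂, qₖ = aₖqₖ₋₁ + qₖ₋₂ (with p₋₁=1, p₋₂=0, q₋₁=0, q₋₂=1):
  k=0: a=4, p=4, q=1
  k=1: a=9, p=37, q=9
  k=2: a=2, p=78, q=19
  k=3: a=1, p=115, q=28

115/28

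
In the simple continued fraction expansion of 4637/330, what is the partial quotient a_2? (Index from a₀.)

4637 = 14·330 + 17   →  a_0 = 14
330 = 19·17 + 7   →  a_1 = 19
17 = 2·7 + 3   →  a_2 = 2

2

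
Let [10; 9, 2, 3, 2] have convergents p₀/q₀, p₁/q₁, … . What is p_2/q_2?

192/19

Using pₖ = aₖpₖ₋₁ + pₖ₋₂, qₖ = aₖqₖ₋₁ + qₖ₋₂ (with p₋₁=1, p₋₂=0, q₋₁=0, q₋₂=1):
  k=0: a=10, p=10, q=1
  k=1: a=9, p=91, q=9
  k=2: a=2, p=192, q=19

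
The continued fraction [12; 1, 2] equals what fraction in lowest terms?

38/3

Fold from the inside: start with 2/1.
  1 + 1/2 = 3/2
  12 + 2/3 = 38/3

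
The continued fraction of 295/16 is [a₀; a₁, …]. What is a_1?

2

295 = 18·16 + 7   →  a_0 = 18
16 = 2·7 + 2   →  a_1 = 2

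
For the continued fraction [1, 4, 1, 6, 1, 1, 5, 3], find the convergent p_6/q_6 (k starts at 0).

Using pₖ = aₖpₖ₋₁ + pₖ₋₂, qₖ = aₖqₖ₋₁ + qₖ₋₂ (with p₋₁=1, p₋₂=0, q₋₁=0, q₋₂=1):
  k=0: a=1, p=1, q=1
  k=1: a=4, p=5, q=4
  k=2: a=1, p=6, q=5
  k=3: a=6, p=41, q=34
  k=4: a=1, p=47, q=39
  k=5: a=1, p=88, q=73
  k=6: a=5, p=487, q=404

487/404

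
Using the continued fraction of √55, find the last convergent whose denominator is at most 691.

√55 = [7; 2, 2, 2, 14, …] (period length 4).
Convergents:
  p_0/q_0 = 7/1
  p_1/q_1 = 15/2
  p_2/q_2 = 37/5
  p_3/q_3 = 89/12
  p_4/q_4 = 1283/173
  p_5/q_5 = 2655/358
  p_6/q_6 = 6593/889
q_5 = 358 ≤ 691 < 889 = q_6, so the answer is 2655/358.

2655/358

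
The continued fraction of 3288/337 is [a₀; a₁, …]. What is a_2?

3

3288 = 9·337 + 255   →  a_0 = 9
337 = 1·255 + 82   →  a_1 = 1
255 = 3·82 + 9   →  a_2 = 3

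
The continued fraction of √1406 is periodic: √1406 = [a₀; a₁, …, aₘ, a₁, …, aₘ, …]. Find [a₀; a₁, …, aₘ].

[37; 2, 74]

a₀ = ⌊√1406⌋ = 37.
With m₀=0, d₀=1 and mₖ₊₁ = dₖaₖ − mₖ, dₖ₊₁ = (n − mₖ₊₁²)/dₖ, aₖ₊₁ = ⌊(a₀+mₖ₊₁)/dₖ₊₁⌋:
  k=1: m=37, d=37, a=2
  k=2: m=37, d=1, a=74
d=1 and a=2a₀=74 at k=2, so the next step gives (m, d) = (37, 37) again — its k=1 value — and the period has length 2.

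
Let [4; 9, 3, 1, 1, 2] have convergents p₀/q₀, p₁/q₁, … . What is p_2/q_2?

Using pₖ = aₖpₖ₋₁ + pₖ₋₂, qₖ = aₖqₖ₋₁ + qₖ₋₂ (with p₋₁=1, p₋₂=0, q₋₁=0, q₋₂=1):
  k=0: a=4, p=4, q=1
  k=1: a=9, p=37, q=9
  k=2: a=3, p=115, q=28

115/28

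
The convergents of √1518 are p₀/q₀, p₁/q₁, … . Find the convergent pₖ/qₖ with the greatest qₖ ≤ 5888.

78975/2027

√1518 = [38; 1, 24, 1, 76, …] (period length 4).
Convergents:
  p_0/q_0 = 38/1
  p_1/q_1 = 39/1
  p_2/q_2 = 974/25
  p_3/q_3 = 1013/26
  p_4/q_4 = 77962/2001
  p_5/q_5 = 78975/2027
  p_6/q_6 = 1973362/50649
q_5 = 2027 ≤ 5888 < 50649 = q_6, so the answer is 78975/2027.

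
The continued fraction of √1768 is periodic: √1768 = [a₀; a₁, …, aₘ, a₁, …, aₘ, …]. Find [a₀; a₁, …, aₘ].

a₀ = ⌊√1768⌋ = 42.
With m₀=0, d₀=1 and mₖ₊₁ = dₖaₖ − mₖ, dₖ₊₁ = (n − mₖ₊₁²)/dₖ, aₖ₊₁ = ⌊(a₀+mₖ₊₁)/dₖ₊₁⌋:
  k=1: m=42, d=4, a=21
  k=2: m=42, d=1, a=84
d=1 and a=2a₀=84 at k=2, so the next step gives (m, d) = (42, 4) again — its k=1 value — and the period has length 2.

[42; 21, 84]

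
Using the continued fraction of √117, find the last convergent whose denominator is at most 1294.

√117 = [10; 1, 4, 2, 4, 1, 20, …] (period length 6).
Convergents:
  p_0/q_0 = 10/1
  p_1/q_1 = 11/1
  p_2/q_2 = 54/5
  p_3/q_3 = 119/11
  p_4/q_4 = 530/49
  p_5/q_5 = 649/60
  p_6/q_6 = 13510/1249
  p_7/q_7 = 14159/1309
q_6 = 1249 ≤ 1294 < 1309 = q_7, so the answer is 13510/1249.

13510/1249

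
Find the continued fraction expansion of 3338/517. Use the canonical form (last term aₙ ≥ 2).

[6; 2, 5, 4, 11]

3338 = 6*517 + 236
517 = 2*236 + 45
236 = 5*45 + 11
45 = 4*11 + 1
11 = 11*1 + 0  (stop)
So 3338/517 = [6; 2, 5, 4, 11].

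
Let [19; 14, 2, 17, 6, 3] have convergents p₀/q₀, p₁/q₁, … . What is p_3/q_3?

9668/507

Using pₖ = aₖpₖ₋₁ + pₖ₋₂, qₖ = aₖqₖ₋₁ + qₖ₋₂ (with p₋₁=1, p₋₂=0, q₋₁=0, q₋₂=1):
  k=0: a=19, p=19, q=1
  k=1: a=14, p=267, q=14
  k=2: a=2, p=553, q=29
  k=3: a=17, p=9668, q=507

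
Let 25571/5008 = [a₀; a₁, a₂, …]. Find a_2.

25571 = 5·5008 + 531   →  a_0 = 5
5008 = 9·531 + 229   →  a_1 = 9
531 = 2·229 + 73   →  a_2 = 2

2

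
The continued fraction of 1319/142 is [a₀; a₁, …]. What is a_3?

6

1319 = 9·142 + 41   →  a_0 = 9
142 = 3·41 + 19   →  a_1 = 3
41 = 2·19 + 3   →  a_2 = 2
19 = 6·3 + 1   →  a_3 = 6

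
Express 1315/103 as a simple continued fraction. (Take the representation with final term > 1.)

1315 = 12×103 + 79
103 = 1×79 + 24
79 = 3×24 + 7
24 = 3×7 + 3
7 = 2×3 + 1
3 = 3×1 + 0  (stop)
So 1315/103 = [12; 1, 3, 3, 2, 3].

[12; 1, 3, 3, 2, 3]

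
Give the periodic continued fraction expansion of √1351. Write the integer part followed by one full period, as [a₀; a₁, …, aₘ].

[36; 1, 3, 10, 3, 1, 72]

a₀ = ⌊√1351⌋ = 36.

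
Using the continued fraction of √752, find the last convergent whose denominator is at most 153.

√752 = [27; 2, 2, 1, 2, 1, 2, 2, 54, …] (period length 8).
Convergents:
  p_0/q_0 = 27/1
  p_1/q_1 = 55/2
  p_2/q_2 = 137/5
  p_3/q_3 = 192/7
  p_4/q_4 = 521/19
  p_5/q_5 = 713/26
  p_6/q_6 = 1947/71
  p_7/q_7 = 4607/168
q_6 = 71 ≤ 153 < 168 = q_7, so the answer is 1947/71.

1947/71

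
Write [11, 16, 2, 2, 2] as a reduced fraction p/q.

Fold from the inside: start with 2/1.
  2 + 1/2 = 5/2
  2 + 2/5 = 12/5
  16 + 5/12 = 197/12
  11 + 12/197 = 2179/197

2179/197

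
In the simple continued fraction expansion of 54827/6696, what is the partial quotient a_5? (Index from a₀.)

4

54827 = 8·6696 + 1259   →  a_0 = 8
6696 = 5·1259 + 401   →  a_1 = 5
1259 = 3·401 + 56   →  a_2 = 3
401 = 7·56 + 9   →  a_3 = 7
56 = 6·9 + 2   →  a_4 = 6
9 = 4·2 + 1   →  a_5 = 4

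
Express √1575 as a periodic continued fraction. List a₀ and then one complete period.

[39; 1, 2, 5, 2, 1, 78]

a₀ = ⌊√1575⌋ = 39.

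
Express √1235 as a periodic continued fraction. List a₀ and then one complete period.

a₀ = ⌊√1235⌋ = 35.

[35; 7, 70]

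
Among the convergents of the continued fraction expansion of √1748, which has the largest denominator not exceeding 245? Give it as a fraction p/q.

4599/110

√1748 = [41; 1, 4, 4, 4, 1, 82, …] (period length 6).
Convergents:
  p_0/q_0 = 41/1
  p_1/q_1 = 42/1
  p_2/q_2 = 209/5
  p_3/q_3 = 878/21
  p_4/q_4 = 3721/89
  p_5/q_5 = 4599/110
  p_6/q_6 = 380839/9109
q_5 = 110 ≤ 245 < 9109 = q_6, so the answer is 4599/110.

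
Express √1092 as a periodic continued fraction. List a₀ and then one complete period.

[33; 22, 66]

a₀ = ⌊√1092⌋ = 33.
With m₀=0, d₀=1 and mₖ₊₁ = dₖaₖ − mₖ, dₖ₊₁ = (n − mₖ₊₁²)/dₖ, aₖ₊₁ = ⌊(a₀+mₖ₊₁)/dₖ₊₁⌋:
  k=1: m=33, d=3, a=22
  k=2: m=33, d=1, a=66
d=1 and a=2a₀=66 at k=2, so the next step gives (m, d) = (33, 3) again — its k=1 value — and the period has length 2.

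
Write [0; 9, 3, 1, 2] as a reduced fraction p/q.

11/102

Fold from the inside: start with 2/1.
  1 + 1/2 = 3/2
  3 + 2/3 = 11/3
  9 + 3/11 = 102/11
  0 + 11/102 = 11/102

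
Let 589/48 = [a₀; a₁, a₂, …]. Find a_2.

589 = 12·48 + 13   →  a_0 = 12
48 = 3·13 + 9   →  a_1 = 3
13 = 1·9 + 4   →  a_2 = 1

1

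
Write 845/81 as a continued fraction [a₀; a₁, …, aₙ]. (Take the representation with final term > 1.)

[10; 2, 3, 5, 2]

845 = 10·81 + 35
81 = 2·35 + 11
35 = 3·11 + 2
11 = 5·2 + 1
2 = 2·1 + 0  (stop)
So 845/81 = [10; 2, 3, 5, 2].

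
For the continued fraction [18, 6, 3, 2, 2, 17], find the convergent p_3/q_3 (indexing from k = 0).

Using pₖ = aₖpₖ₋₁ + pₖ₋₂, qₖ = aₖqₖ₋₁ + qₖ₋₂ (with p₋₁=1, p₋₂=0, q₋₁=0, q₋₂=1):
  k=0: a=18, p=18, q=1
  k=1: a=6, p=109, q=6
  k=2: a=3, p=345, q=19
  k=3: a=2, p=799, q=44

799/44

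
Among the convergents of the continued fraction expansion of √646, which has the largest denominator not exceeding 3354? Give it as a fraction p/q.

√646 = [25; 2, 2, 2, 50, …] (period length 4).
Convergents:
  p_0/q_0 = 25/1
  p_1/q_1 = 51/2
  p_2/q_2 = 127/5
  p_3/q_3 = 305/12
  p_4/q_4 = 15377/605
  p_5/q_5 = 31059/1222
  p_6/q_6 = 77495/3049
  p_7/q_7 = 186049/7320
q_6 = 3049 ≤ 3354 < 7320 = q_7, so the answer is 77495/3049.

77495/3049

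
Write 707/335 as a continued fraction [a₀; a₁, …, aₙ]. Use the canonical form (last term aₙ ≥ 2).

[2; 9, 18, 2]

707 = 2*335 + 37
335 = 9*37 + 2
37 = 18*2 + 1
2 = 2*1 + 0  (stop)
So 707/335 = [2; 9, 18, 2].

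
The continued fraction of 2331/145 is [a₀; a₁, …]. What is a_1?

2331 = 16·145 + 11   →  a_0 = 16
145 = 13·11 + 2   →  a_1 = 13

13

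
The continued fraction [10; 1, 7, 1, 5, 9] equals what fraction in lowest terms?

5291/486

Using pₖ = aₖpₖ₋₁ + pₖ₋₂ and qₖ = aₖqₖ₋₁ + qₖ₋₂:
  k=0: a=10, p=10, q=1
  k=1: a=1, p=11, q=1
  k=2: a=7, p=87, q=8
  k=3: a=1, p=98, q=9
  k=4: a=5, p=577, q=53
  k=5: a=9, p=5291, q=486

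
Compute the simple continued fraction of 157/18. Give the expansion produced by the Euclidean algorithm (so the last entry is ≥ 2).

157 = 8*18 + 13
18 = 1*13 + 5
13 = 2*5 + 3
5 = 1*3 + 2
3 = 1*2 + 1
2 = 2*1 + 0  (stop)
So 157/18 = [8; 1, 2, 1, 1, 2].

[8; 1, 2, 1, 1, 2]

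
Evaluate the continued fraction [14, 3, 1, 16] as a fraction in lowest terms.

Using pₖ = aₖpₖ₋₁ + pₖ₋₂ and qₖ = aₖqₖ₋₁ + qₖ₋₂:
  k=0: a=14, p=14, q=1
  k=1: a=3, p=43, q=3
  k=2: a=1, p=57, q=4
  k=3: a=16, p=955, q=67

955/67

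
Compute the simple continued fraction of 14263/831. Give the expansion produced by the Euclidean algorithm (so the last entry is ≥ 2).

14263 = 17×831 + 136
831 = 6×136 + 15
136 = 9×15 + 1
15 = 15×1 + 0  (stop)
So 14263/831 = [17; 6, 9, 15].

[17; 6, 9, 15]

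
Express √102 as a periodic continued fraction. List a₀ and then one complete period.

a₀ = ⌊√102⌋ = 10.
With m₀=0, d₀=1 and mₖ₊₁ = dₖaₖ − mₖ, dₖ₊₁ = (n − mₖ₊₁²)/dₖ, aₖ₊₁ = ⌊(a₀+mₖ₊₁)/dₖ₊₁⌋:
  k=1: m=10, d=2, a=10
  k=2: m=10, d=1, a=20
d=1 and a=2a₀=20 at k=2, so the next step gives (m, d) = (10, 2) again — its k=1 value — and the period has length 2.

[10; 10, 20]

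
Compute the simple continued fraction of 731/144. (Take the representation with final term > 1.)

[5; 13, 11]

731 = 5*144 + 11
144 = 13*11 + 1
11 = 11*1 + 0  (stop)
So 731/144 = [5; 13, 11].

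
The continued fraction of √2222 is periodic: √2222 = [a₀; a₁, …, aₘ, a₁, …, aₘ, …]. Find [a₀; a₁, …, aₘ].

a₀ = ⌊√2222⌋ = 47.
With m₀=0, d₀=1 and mₖ₊₁ = dₖaₖ − mₖ, dₖ₊₁ = (n − mₖ₊₁²)/dₖ, aₖ₊₁ = ⌊(a₀+mₖ₊₁)/dₖ₊₁⌋:
  k=1: m=47, d=13, a=7
  k=2: m=44, d=22, a=4
  k=3: m=44, d=13, a=7
  k=4: m=47, d=1, a=94
d=1 and a=2a₀=94 at k=4, so the next step gives (m, d) = (47, 13) again — its k=1 value — and the period has length 4.

[47; 7, 4, 7, 94]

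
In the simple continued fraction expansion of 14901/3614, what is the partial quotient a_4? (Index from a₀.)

14901 = 4·3614 + 445   →  a_0 = 4
3614 = 8·445 + 54   →  a_1 = 8
445 = 8·54 + 13   →  a_2 = 8
54 = 4·13 + 2   →  a_3 = 4
13 = 6·2 + 1   →  a_4 = 6

6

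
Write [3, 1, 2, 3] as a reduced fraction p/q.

Using pₖ = aₖpₖ₋₁ + pₖ₋₂ and qₖ = aₖqₖ₋₁ + qₖ₋₂:
  k=0: a=3, p=3, q=1
  k=1: a=1, p=4, q=1
  k=2: a=2, p=11, q=3
  k=3: a=3, p=37, q=10

37/10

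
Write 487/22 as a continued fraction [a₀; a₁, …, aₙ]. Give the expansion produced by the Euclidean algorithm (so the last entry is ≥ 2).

[22; 7, 3]

487 = 22*22 + 3
22 = 7*3 + 1
3 = 3*1 + 0  (stop)
So 487/22 = [22; 7, 3].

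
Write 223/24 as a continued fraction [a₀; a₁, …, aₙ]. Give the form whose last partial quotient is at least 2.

223 = 9·24 + 7
24 = 3·7 + 3
7 = 2·3 + 1
3 = 3·1 + 0  (stop)
So 223/24 = [9; 3, 2, 3].

[9; 3, 2, 3]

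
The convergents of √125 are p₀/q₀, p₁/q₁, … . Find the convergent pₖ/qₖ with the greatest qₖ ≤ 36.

√125 = [11; 5, 1, 1, 5, 22, …] (period length 5).
Convergents:
  p_0/q_0 = 11/1
  p_1/q_1 = 56/5
  p_2/q_2 = 67/6
  p_3/q_3 = 123/11
  p_4/q_4 = 682/61
q_3 = 11 ≤ 36 < 61 = q_4, so the answer is 123/11.

123/11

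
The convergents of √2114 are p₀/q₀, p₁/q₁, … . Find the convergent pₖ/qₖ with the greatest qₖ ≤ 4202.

√2114 = [45; 1, 44, 1, 90, …] (period length 4).
Convergents:
  p_0/q_0 = 45/1
  p_1/q_1 = 46/1
  p_2/q_2 = 2069/45
  p_3/q_3 = 2115/46
  p_4/q_4 = 192419/4185
  p_5/q_5 = 194534/4231
q_4 = 4185 ≤ 4202 < 4231 = q_5, so the answer is 192419/4185.

192419/4185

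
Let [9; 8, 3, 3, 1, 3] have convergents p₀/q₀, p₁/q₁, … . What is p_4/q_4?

985/108

Using pₖ = aₖpₖ₋₁ + pₖ₋₂, qₖ = aₖqₖ₋₁ + qₖ₋₂ (with p₋₁=1, p₋₂=0, q₋₁=0, q₋₂=1):
  k=0: a=9, p=9, q=1
  k=1: a=8, p=73, q=8
  k=2: a=3, p=228, q=25
  k=3: a=3, p=757, q=83
  k=4: a=1, p=985, q=108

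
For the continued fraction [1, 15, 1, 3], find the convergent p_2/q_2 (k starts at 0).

Using pₖ = aₖpₖ₋₁ + pₖ₋₂, qₖ = aₖqₖ₋₁ + qₖ₋₂ (with p₋₁=1, p₋₂=0, q₋₁=0, q₋₂=1):
  k=0: a=1, p=1, q=1
  k=1: a=15, p=16, q=15
  k=2: a=1, p=17, q=16

17/16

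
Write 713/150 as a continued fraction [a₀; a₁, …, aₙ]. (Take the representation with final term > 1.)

[4; 1, 3, 18, 2]

713 = 4×150 + 113
150 = 1×113 + 37
113 = 3×37 + 2
37 = 18×2 + 1
2 = 2×1 + 0  (stop)
So 713/150 = [4; 1, 3, 18, 2].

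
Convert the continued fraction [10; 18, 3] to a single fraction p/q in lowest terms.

553/55

Fold from the inside: start with 3/1.
  18 + 1/3 = 55/3
  10 + 3/55 = 553/55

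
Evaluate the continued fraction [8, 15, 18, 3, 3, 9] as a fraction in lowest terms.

Fold from the inside: start with 9/1.
  3 + 1/9 = 28/9
  3 + 9/28 = 93/28
  18 + 28/93 = 1702/93
  15 + 93/1702 = 25623/1702
  8 + 1702/25623 = 206686/25623

206686/25623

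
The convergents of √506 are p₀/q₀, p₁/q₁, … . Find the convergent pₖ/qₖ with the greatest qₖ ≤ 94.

√506 = [22; 2, 44, …] (period length 2).
Convergents:
  p_0/q_0 = 22/1
  p_1/q_1 = 45/2
  p_2/q_2 = 2002/89
  p_3/q_3 = 4049/180
q_2 = 89 ≤ 94 < 180 = q_3, so the answer is 2002/89.

2002/89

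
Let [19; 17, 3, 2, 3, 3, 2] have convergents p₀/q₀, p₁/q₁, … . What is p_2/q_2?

991/52

Using pₖ = aₖpₖ₋₁ + pₖ₋₂, qₖ = aₖqₖ₋₁ + qₖ₋₂ (with p₋₁=1, p₋₂=0, q₋₁=0, q₋₂=1):
  k=0: a=19, p=19, q=1
  k=1: a=17, p=324, q=17
  k=2: a=3, p=991, q=52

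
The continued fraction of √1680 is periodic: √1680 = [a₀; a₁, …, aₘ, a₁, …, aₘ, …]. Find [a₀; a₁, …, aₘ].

a₀ = ⌊√1680⌋ = 40.
With m₀=0, d₀=1 and mₖ₊₁ = dₖaₖ − mₖ, dₖ₊₁ = (n − mₖ₊₁²)/dₖ, aₖ₊₁ = ⌊(a₀+mₖ₊₁)/dₖ₊₁⌋:
  k=1: m=40, d=80, a=1
  k=2: m=40, d=1, a=80
d=1 and a=2a₀=80 at k=2, so the next step gives (m, d) = (40, 80) again — its k=1 value — and the period has length 2.

[40; 1, 80]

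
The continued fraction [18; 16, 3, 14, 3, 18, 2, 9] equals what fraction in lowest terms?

13902523/769743

Using pₖ = aₖpₖ₋₁ + pₖ₋₂ and qₖ = aₖqₖ₋₁ + qₖ₋₂:
  k=0: a=18, p=18, q=1
  k=1: a=16, p=289, q=16
  k=2: a=3, p=885, q=49
  k=3: a=14, p=12679, q=702
  k=4: a=3, p=38922, q=2155
  k=5: a=18, p=713275, q=39492
  k=6: a=2, p=1465472, q=81139
  k=7: a=9, p=13902523, q=769743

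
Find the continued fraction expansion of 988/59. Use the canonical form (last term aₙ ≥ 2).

988 = 16×59 + 44
59 = 1×44 + 15
44 = 2×15 + 14
15 = 1×14 + 1
14 = 14×1 + 0  (stop)
So 988/59 = [16; 1, 2, 1, 14].

[16; 1, 2, 1, 14]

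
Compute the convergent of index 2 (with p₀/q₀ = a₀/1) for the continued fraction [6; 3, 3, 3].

63/10

Using pₖ = aₖpₖ₋₁ + pₖ₋₂, qₖ = aₖqₖ₋₁ + qₖ₋₂ (with p₋₁=1, p₋₂=0, q₋₁=0, q₋₂=1):
  k=0: a=6, p=6, q=1
  k=1: a=3, p=19, q=3
  k=2: a=3, p=63, q=10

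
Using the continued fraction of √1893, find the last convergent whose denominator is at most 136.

5047/116

√1893 = [43; 1, 1, 28, 1, 1, 86, …] (period length 6).
Convergents:
  p_0/q_0 = 43/1
  p_1/q_1 = 44/1
  p_2/q_2 = 87/2
  p_3/q_3 = 2480/57
  p_4/q_4 = 2567/59
  p_5/q_5 = 5047/116
  p_6/q_6 = 436609/10035
q_5 = 116 ≤ 136 < 10035 = q_6, so the answer is 5047/116.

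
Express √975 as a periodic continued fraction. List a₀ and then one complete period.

a₀ = ⌊√975⌋ = 31.

[31; 4, 2, 4, 62]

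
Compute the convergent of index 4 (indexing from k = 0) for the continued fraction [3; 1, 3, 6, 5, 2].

Using pₖ = aₖpₖ₋₁ + pₖ₋₂, qₖ = aₖqₖ₋₁ + qₖ₋₂ (with p₋₁=1, p₋₂=0, q₋₁=0, q₋₂=1):
  k=0: a=3, p=3, q=1
  k=1: a=1, p=4, q=1
  k=2: a=3, p=15, q=4
  k=3: a=6, p=94, q=25
  k=4: a=5, p=485, q=129

485/129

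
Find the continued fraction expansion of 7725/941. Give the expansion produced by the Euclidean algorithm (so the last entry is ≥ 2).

7725 = 8·941 + 197
941 = 4·197 + 153
197 = 1·153 + 44
153 = 3·44 + 21
44 = 2·21 + 2
21 = 10·2 + 1
2 = 2·1 + 0  (stop)
So 7725/941 = [8; 4, 1, 3, 2, 10, 2].

[8; 4, 1, 3, 2, 10, 2]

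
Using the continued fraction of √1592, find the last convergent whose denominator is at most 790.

31481/789

√1592 = [39; 1, 8, 1, 78, …] (period length 4).
Convergents:
  p_0/q_0 = 39/1
  p_1/q_1 = 40/1
  p_2/q_2 = 359/9
  p_3/q_3 = 399/10
  p_4/q_4 = 31481/789
  p_5/q_5 = 31880/799
q_4 = 789 ≤ 790 < 799 = q_5, so the answer is 31481/789.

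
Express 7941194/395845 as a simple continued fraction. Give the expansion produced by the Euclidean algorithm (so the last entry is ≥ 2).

7941194 = 20*395845 + 24294
395845 = 16*24294 + 7141
24294 = 3*7141 + 2871
7141 = 2*2871 + 1399
2871 = 2*1399 + 73
1399 = 19*73 + 12
73 = 6*12 + 1
12 = 12*1 + 0  (stop)
So 7941194/395845 = [20; 16, 3, 2, 2, 19, 6, 12].

[20; 16, 3, 2, 2, 19, 6, 12]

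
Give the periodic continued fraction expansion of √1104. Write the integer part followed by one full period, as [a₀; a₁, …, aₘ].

[33; 4, 2, 2, 2, 4, 66]

a₀ = ⌊√1104⌋ = 33.
With m₀=0, d₀=1 and mₖ₊₁ = dₖaₖ − mₖ, dₖ₊₁ = (n − mₖ₊₁²)/dₖ, aₖ₊₁ = ⌊(a₀+mₖ₊₁)/dₖ₊₁⌋:
  k=1: m=33, d=15, a=4
  k=2: m=27, d=25, a=2
  k=3: m=23, d=23, a=2
  k=4: m=23, d=25, a=2
  k=5: m=27, d=15, a=4
  k=6: m=33, d=1, a=66
d=1 and a=2a₀=66 at k=6, so the next step gives (m, d) = (33, 15) again — its k=1 value — and the period has length 6.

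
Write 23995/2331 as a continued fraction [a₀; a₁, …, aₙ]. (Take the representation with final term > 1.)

23995 = 10×2331 + 685
2331 = 3×685 + 276
685 = 2×276 + 133
276 = 2×133 + 10
133 = 13×10 + 3
10 = 3×3 + 1
3 = 3×1 + 0  (stop)
So 23995/2331 = [10; 3, 2, 2, 13, 3, 3].

[10; 3, 2, 2, 13, 3, 3]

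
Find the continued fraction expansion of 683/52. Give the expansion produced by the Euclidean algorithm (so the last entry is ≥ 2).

683 = 13·52 + 7
52 = 7·7 + 3
7 = 2·3 + 1
3 = 3·1 + 0  (stop)
So 683/52 = [13; 7, 2, 3].

[13; 7, 2, 3]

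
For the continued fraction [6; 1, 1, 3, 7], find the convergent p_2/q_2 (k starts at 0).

13/2

Using pₖ = aₖpₖ₋₁ + pₖ₋₂, qₖ = aₖqₖ₋₁ + qₖ₋₂ (with p₋₁=1, p₋₂=0, q₋₁=0, q₋₂=1):
  k=0: a=6, p=6, q=1
  k=1: a=1, p=7, q=1
  k=2: a=1, p=13, q=2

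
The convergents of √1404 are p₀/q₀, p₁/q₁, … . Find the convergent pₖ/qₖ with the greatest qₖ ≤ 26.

637/17

√1404 = [37; 2, 7, 1, 4, 1, 7, 2, 74, …] (period length 8).
Convergents:
  p_0/q_0 = 37/1
  p_1/q_1 = 75/2
  p_2/q_2 = 562/15
  p_3/q_3 = 637/17
  p_4/q_4 = 3110/83
q_3 = 17 ≤ 26 < 83 = q_4, so the answer is 637/17.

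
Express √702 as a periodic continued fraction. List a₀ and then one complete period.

a₀ = ⌊√702⌋ = 26.
With m₀=0, d₀=1 and mₖ₊₁ = dₖaₖ − mₖ, dₖ₊₁ = (n − mₖ₊₁²)/dₖ, aₖ₊₁ = ⌊(a₀+mₖ₊₁)/dₖ₊₁⌋:
  k=1: m=26, d=26, a=2
  k=2: m=26, d=1, a=52
d=1 and a=2a₀=52 at k=2, so the next step gives (m, d) = (26, 26) again — its k=1 value — and the period has length 2.

[26; 2, 52]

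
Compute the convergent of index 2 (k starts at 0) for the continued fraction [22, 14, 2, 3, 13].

640/29

Using pₖ = aₖpₖ₋₁ + pₖ₋₂, qₖ = aₖqₖ₋₁ + qₖ₋₂ (with p₋₁=1, p₋₂=0, q₋₁=0, q₋₂=1):
  k=0: a=22, p=22, q=1
  k=1: a=14, p=309, q=14
  k=2: a=2, p=640, q=29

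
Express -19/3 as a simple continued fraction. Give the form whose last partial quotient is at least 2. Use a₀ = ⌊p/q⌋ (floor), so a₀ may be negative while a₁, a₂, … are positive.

-19 = -7×3 + 2
3 = 1×2 + 1
2 = 2×1 + 0  (stop)
So -19/3 = [-7; 1, 2].

[-7; 1, 2]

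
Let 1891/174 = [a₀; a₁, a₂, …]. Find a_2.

1891 = 10·174 + 151   →  a_0 = 10
174 = 1·151 + 23   →  a_1 = 1
151 = 6·23 + 13   →  a_2 = 6

6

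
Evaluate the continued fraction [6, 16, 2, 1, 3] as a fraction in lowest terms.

Fold from the inside: start with 3/1.
  1 + 1/3 = 4/3
  2 + 3/4 = 11/4
  16 + 4/11 = 180/11
  6 + 11/180 = 1091/180

1091/180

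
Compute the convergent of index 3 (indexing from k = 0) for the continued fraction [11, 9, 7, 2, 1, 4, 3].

Using pₖ = aₖpₖ₋₁ + pₖ₋₂, qₖ = aₖqₖ₋₁ + qₖ₋₂ (with p₋₁=1, p₋₂=0, q₋₁=0, q₋₂=1):
  k=0: a=11, p=11, q=1
  k=1: a=9, p=100, q=9
  k=2: a=7, p=711, q=64
  k=3: a=2, p=1522, q=137

1522/137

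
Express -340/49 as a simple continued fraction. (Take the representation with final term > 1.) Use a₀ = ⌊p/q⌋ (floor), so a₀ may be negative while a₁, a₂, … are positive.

[-7; 16, 3]

-340 = -7×49 + 3
49 = 16×3 + 1
3 = 3×1 + 0  (stop)
So -340/49 = [-7; 16, 3].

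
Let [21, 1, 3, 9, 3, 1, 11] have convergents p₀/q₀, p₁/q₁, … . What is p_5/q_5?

Using pₖ = aₖpₖ₋₁ + pₖ₋₂, qₖ = aₖqₖ₋₁ + qₖ₋₂ (with p₋₁=1, p₋₂=0, q₋₁=0, q₋₂=1):
  k=0: a=21, p=21, q=1
  k=1: a=1, p=22, q=1
  k=2: a=3, p=87, q=4
  k=3: a=9, p=805, q=37
  k=4: a=3, p=2502, q=115
  k=5: a=1, p=3307, q=152

3307/152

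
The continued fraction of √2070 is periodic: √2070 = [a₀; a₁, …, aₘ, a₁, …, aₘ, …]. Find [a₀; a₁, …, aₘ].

[45; 2, 90]

a₀ = ⌊√2070⌋ = 45.
With m₀=0, d₀=1 and mₖ₊₁ = dₖaₖ − mₖ, dₖ₊₁ = (n − mₖ₊₁²)/dₖ, aₖ₊₁ = ⌊(a₀+mₖ₊₁)/dₖ₊₁⌋:
  k=1: m=45, d=45, a=2
  k=2: m=45, d=1, a=90
d=1 and a=2a₀=90 at k=2, so the next step gives (m, d) = (45, 45) again — its k=1 value — and the period has length 2.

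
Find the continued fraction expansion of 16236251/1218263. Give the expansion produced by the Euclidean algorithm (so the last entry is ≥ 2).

16236251 = 13×1218263 + 398832
1218263 = 3×398832 + 21767
398832 = 18×21767 + 7026
21767 = 3×7026 + 689
7026 = 10×689 + 136
689 = 5×136 + 9
136 = 15×9 + 1
9 = 9×1 + 0  (stop)
So 16236251/1218263 = [13; 3, 18, 3, 10, 5, 15, 9].

[13; 3, 18, 3, 10, 5, 15, 9]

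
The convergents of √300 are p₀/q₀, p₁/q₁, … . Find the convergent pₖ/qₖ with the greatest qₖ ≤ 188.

1351/78

√300 = [17; 3, 8, 3, 34, …] (period length 4).
Convergents:
  p_0/q_0 = 17/1
  p_1/q_1 = 52/3
  p_2/q_2 = 433/25
  p_3/q_3 = 1351/78
  p_4/q_4 = 46367/2677
q_3 = 78 ≤ 188 < 2677 = q_4, so the answer is 1351/78.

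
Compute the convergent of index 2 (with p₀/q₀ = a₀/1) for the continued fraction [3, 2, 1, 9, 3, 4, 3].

Using pₖ = aₖpₖ₋₁ + pₖ₋₂, qₖ = aₖqₖ₋₁ + qₖ₋₂ (with p₋₁=1, p₋₂=0, q₋₁=0, q₋₂=1):
  k=0: a=3, p=3, q=1
  k=1: a=2, p=7, q=2
  k=2: a=1, p=10, q=3

10/3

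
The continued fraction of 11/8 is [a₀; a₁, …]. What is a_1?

2

11 = 1·8 + 3   →  a_0 = 1
8 = 2·3 + 2   →  a_1 = 2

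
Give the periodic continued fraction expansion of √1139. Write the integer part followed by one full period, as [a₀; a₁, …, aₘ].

a₀ = ⌊√1139⌋ = 33.

[33; 1, 2, 1, 66]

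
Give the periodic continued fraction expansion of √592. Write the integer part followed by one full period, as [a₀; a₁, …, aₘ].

[24; 3, 48]

a₀ = ⌊√592⌋ = 24.
With m₀=0, d₀=1 and mₖ₊₁ = dₖaₖ − mₖ, dₖ₊₁ = (n − mₖ₊₁²)/dₖ, aₖ₊₁ = ⌊(a₀+mₖ₊₁)/dₖ₊₁⌋:
  k=1: m=24, d=16, a=3
  k=2: m=24, d=1, a=48
d=1 and a=2a₀=48 at k=2, so the next step gives (m, d) = (24, 16) again — its k=1 value — and the period has length 2.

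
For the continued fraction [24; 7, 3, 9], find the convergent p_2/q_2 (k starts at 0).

Using pₖ = aₖpₖ₋₁ + pₖ₋₂, qₖ = aₖqₖ₋₁ + qₖ₋₂ (with p₋₁=1, p₋₂=0, q₋₁=0, q₋₂=1):
  k=0: a=24, p=24, q=1
  k=1: a=7, p=169, q=7
  k=2: a=3, p=531, q=22

531/22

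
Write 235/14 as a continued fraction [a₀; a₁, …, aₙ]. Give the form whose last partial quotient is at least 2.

[16; 1, 3, 1, 2]

235 = 16·14 + 11
14 = 1·11 + 3
11 = 3·3 + 2
3 = 1·2 + 1
2 = 2·1 + 0  (stop)
So 235/14 = [16; 1, 3, 1, 2].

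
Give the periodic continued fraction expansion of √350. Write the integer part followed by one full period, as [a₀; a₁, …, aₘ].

[18; 1, 2, 2, 2, 1, 36]

a₀ = ⌊√350⌋ = 18.
With m₀=0, d₀=1 and mₖ₊₁ = dₖaₖ − mₖ, dₖ₊₁ = (n − mₖ₊₁²)/dₖ, aₖ₊₁ = ⌊(a₀+mₖ₊₁)/dₖ₊₁⌋:
  k=1: m=18, d=26, a=1
  k=2: m=8, d=11, a=2
  k=3: m=14, d=14, a=2
  k=4: m=14, d=11, a=2
  k=5: m=8, d=26, a=1
  k=6: m=18, d=1, a=36
d=1 and a=2a₀=36 at k=6, so the next step gives (m, d) = (18, 26) again — its k=1 value — and the period has length 6.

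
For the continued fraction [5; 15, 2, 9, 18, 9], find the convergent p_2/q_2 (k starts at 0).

157/31

Using pₖ = aₖpₖ₋₁ + pₖ₋₂, qₖ = aₖqₖ₋₁ + qₖ₋₂ (with p₋₁=1, p₋₂=0, q₋₁=0, q₋₂=1):
  k=0: a=5, p=5, q=1
  k=1: a=15, p=76, q=15
  k=2: a=2, p=157, q=31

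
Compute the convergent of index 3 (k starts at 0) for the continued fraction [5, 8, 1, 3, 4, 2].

Using pₖ = aₖpₖ₋₁ + pₖ₋₂, qₖ = aₖqₖ₋₁ + qₖ₋₂ (with p₋₁=1, p₋₂=0, q₋₁=0, q₋₂=1):
  k=0: a=5, p=5, q=1
  k=1: a=8, p=41, q=8
  k=2: a=1, p=46, q=9
  k=3: a=3, p=179, q=35

179/35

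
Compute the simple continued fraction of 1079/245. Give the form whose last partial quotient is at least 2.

1079 = 4·245 + 99
245 = 2·99 + 47
99 = 2·47 + 5
47 = 9·5 + 2
5 = 2·2 + 1
2 = 2·1 + 0  (stop)
So 1079/245 = [4; 2, 2, 9, 2, 2].

[4; 2, 2, 9, 2, 2]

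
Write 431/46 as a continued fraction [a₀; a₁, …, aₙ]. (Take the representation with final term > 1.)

431 = 9×46 + 17
46 = 2×17 + 12
17 = 1×12 + 5
12 = 2×5 + 2
5 = 2×2 + 1
2 = 2×1 + 0  (stop)
So 431/46 = [9; 2, 1, 2, 2, 2].

[9; 2, 1, 2, 2, 2]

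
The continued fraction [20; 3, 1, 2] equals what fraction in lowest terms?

223/11

Using pₖ = aₖpₖ₋₁ + pₖ₋₂ and qₖ = aₖqₖ₋₁ + qₖ₋₂:
  k=0: a=20, p=20, q=1
  k=1: a=3, p=61, q=3
  k=2: a=1, p=81, q=4
  k=3: a=2, p=223, q=11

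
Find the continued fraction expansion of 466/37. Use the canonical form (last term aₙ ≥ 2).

[12; 1, 1, 2, 7]

466 = 12*37 + 22
37 = 1*22 + 15
22 = 1*15 + 7
15 = 2*7 + 1
7 = 7*1 + 0  (stop)
So 466/37 = [12; 1, 1, 2, 7].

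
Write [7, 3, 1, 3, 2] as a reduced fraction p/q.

247/34

Using pₖ = aₖpₖ₋₁ + pₖ₋₂ and qₖ = aₖqₖ₋₁ + qₖ₋₂:
  k=0: a=7, p=7, q=1
  k=1: a=3, p=22, q=3
  k=2: a=1, p=29, q=4
  k=3: a=3, p=109, q=15
  k=4: a=2, p=247, q=34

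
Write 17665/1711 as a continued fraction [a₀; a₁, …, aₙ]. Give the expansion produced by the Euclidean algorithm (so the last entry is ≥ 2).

17665 = 10·1711 + 555
1711 = 3·555 + 46
555 = 12·46 + 3
46 = 15·3 + 1
3 = 3·1 + 0  (stop)
So 17665/1711 = [10; 3, 12, 15, 3].

[10; 3, 12, 15, 3]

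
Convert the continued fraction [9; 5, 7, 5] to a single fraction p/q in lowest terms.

Fold from the inside: start with 5/1.
  7 + 1/5 = 36/5
  5 + 5/36 = 185/36
  9 + 36/185 = 1701/185

1701/185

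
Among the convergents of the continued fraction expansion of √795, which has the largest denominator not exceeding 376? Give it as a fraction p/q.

6626/235

√795 = [28; 5, 9, 5, 56, …] (period length 4).
Convergents:
  p_0/q_0 = 28/1
  p_1/q_1 = 141/5
  p_2/q_2 = 1297/46
  p_3/q_3 = 6626/235
  p_4/q_4 = 372353/13206
q_3 = 235 ≤ 376 < 13206 = q_4, so the answer is 6626/235.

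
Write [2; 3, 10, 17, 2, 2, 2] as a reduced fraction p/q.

Fold from the inside: start with 2/1.
  2 + 1/2 = 5/2
  2 + 2/5 = 12/5
  17 + 5/12 = 209/12
  10 + 12/209 = 2102/209
  3 + 209/2102 = 6515/2102
  2 + 2102/6515 = 15132/6515

15132/6515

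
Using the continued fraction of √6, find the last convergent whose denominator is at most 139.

218/89

√6 = [2; 2, 4, …] (period length 2).
Convergents:
  p_0/q_0 = 2/1
  p_1/q_1 = 5/2
  p_2/q_2 = 22/9
  p_3/q_3 = 49/20
  p_4/q_4 = 218/89
  p_5/q_5 = 485/198
q_4 = 89 ≤ 139 < 198 = q_5, so the answer is 218/89.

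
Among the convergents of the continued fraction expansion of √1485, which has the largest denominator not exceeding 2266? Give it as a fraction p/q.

83661/2171

√1485 = [38; 1, 1, 6, 1, 1, 76, …] (period length 6).
Convergents:
  p_0/q_0 = 38/1
  p_1/q_1 = 39/1
  p_2/q_2 = 77/2
  p_3/q_3 = 501/13
  p_4/q_4 = 578/15
  p_5/q_5 = 1079/28
  p_6/q_6 = 82582/2143
  p_7/q_7 = 83661/2171
  p_8/q_8 = 166243/4314
q_7 = 2171 ≤ 2266 < 4314 = q_8, so the answer is 83661/2171.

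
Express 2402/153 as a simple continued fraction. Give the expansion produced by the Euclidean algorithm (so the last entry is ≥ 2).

[15; 1, 2, 3, 15]

2402 = 15*153 + 107
153 = 1*107 + 46
107 = 2*46 + 15
46 = 3*15 + 1
15 = 15*1 + 0  (stop)
So 2402/153 = [15; 1, 2, 3, 15].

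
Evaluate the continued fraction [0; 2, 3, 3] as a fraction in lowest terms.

Fold from the inside: start with 3/1.
  3 + 1/3 = 10/3
  2 + 3/10 = 23/10
  0 + 10/23 = 10/23

10/23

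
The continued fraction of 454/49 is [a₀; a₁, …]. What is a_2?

1

454 = 9·49 + 13   →  a_0 = 9
49 = 3·13 + 10   →  a_1 = 3
13 = 1·10 + 3   →  a_2 = 1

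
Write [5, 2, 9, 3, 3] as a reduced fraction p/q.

Using pₖ = aₖpₖ₋₁ + pₖ₋₂ and qₖ = aₖqₖ₋₁ + qₖ₋₂:
  k=0: a=5, p=5, q=1
  k=1: a=2, p=11, q=2
  k=2: a=9, p=104, q=19
  k=3: a=3, p=323, q=59
  k=4: a=3, p=1073, q=196

1073/196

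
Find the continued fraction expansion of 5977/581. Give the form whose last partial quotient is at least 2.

5977 = 10*581 + 167
581 = 3*167 + 80
167 = 2*80 + 7
80 = 11*7 + 3
7 = 2*3 + 1
3 = 3*1 + 0  (stop)
So 5977/581 = [10; 3, 2, 11, 2, 3].

[10; 3, 2, 11, 2, 3]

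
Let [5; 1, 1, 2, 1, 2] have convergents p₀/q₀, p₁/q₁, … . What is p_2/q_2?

Using pₖ = aₖpₖ₋₁ + pₖ₋₂, qₖ = aₖqₖ₋₁ + qₖ₋₂ (with p₋₁=1, p₋₂=0, q₋₁=0, q₋₂=1):
  k=0: a=5, p=5, q=1
  k=1: a=1, p=6, q=1
  k=2: a=1, p=11, q=2

11/2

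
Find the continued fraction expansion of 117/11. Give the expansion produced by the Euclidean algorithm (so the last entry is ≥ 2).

[10; 1, 1, 1, 3]

117 = 10×11 + 7
11 = 1×7 + 4
7 = 1×4 + 3
4 = 1×3 + 1
3 = 3×1 + 0  (stop)
So 117/11 = [10; 1, 1, 1, 3].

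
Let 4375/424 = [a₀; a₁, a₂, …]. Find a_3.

4375 = 10·424 + 135   →  a_0 = 10
424 = 3·135 + 19   →  a_1 = 3
135 = 7·19 + 2   →  a_2 = 7
19 = 9·2 + 1   →  a_3 = 9

9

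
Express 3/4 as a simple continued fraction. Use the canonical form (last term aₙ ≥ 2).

3 = 0·4 + 3
4 = 1·3 + 1
3 = 3·1 + 0  (stop)
So 3/4 = [0; 1, 3].

[0; 1, 3]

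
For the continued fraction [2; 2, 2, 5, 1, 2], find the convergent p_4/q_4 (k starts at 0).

77/32

Using pₖ = aₖpₖ₋₁ + pₖ₋₂, qₖ = aₖqₖ₋₁ + qₖ₋₂ (with p₋₁=1, p₋₂=0, q₋₁=0, q₋₂=1):
  k=0: a=2, p=2, q=1
  k=1: a=2, p=5, q=2
  k=2: a=2, p=12, q=5
  k=3: a=5, p=65, q=27
  k=4: a=1, p=77, q=32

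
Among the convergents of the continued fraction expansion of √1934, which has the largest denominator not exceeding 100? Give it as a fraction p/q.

1935/44

√1934 = [43; 1, 42, 1, 86, …] (period length 4).
Convergents:
  p_0/q_0 = 43/1
  p_1/q_1 = 44/1
  p_2/q_2 = 1891/43
  p_3/q_3 = 1935/44
  p_4/q_4 = 168301/3827
q_3 = 44 ≤ 100 < 3827 = q_4, so the answer is 1935/44.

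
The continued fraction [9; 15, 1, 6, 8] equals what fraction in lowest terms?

8193/904

Fold from the inside: start with 8/1.
  6 + 1/8 = 49/8
  1 + 8/49 = 57/49
  15 + 49/57 = 904/57
  9 + 57/904 = 8193/904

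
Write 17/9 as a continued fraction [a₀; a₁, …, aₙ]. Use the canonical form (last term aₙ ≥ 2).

[1; 1, 8]

17 = 1*9 + 8
9 = 1*8 + 1
8 = 8*1 + 0  (stop)
So 17/9 = [1; 1, 8].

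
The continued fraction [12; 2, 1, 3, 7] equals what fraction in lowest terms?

Fold from the inside: start with 7/1.
  3 + 1/7 = 22/7
  1 + 7/22 = 29/22
  2 + 22/29 = 80/29
  12 + 29/80 = 989/80

989/80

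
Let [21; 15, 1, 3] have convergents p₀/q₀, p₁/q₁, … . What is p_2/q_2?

337/16

Using pₖ = aₖpₖ₋₁ + pₖ₋₂, qₖ = aₖqₖ₋₁ + qₖ₋₂ (with p₋₁=1, p₋₂=0, q₋₁=0, q₋₂=1):
  k=0: a=21, p=21, q=1
  k=1: a=15, p=316, q=15
  k=2: a=1, p=337, q=16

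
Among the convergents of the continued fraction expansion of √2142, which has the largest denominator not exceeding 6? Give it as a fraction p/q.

√2142 = [46; 3, 1, 1, 4, 1, 1, 3, 92, …] (period length 8).
Convergents:
  p_0/q_0 = 46/1
  p_1/q_1 = 139/3
  p_2/q_2 = 185/4
  p_3/q_3 = 324/7
q_2 = 4 ≤ 6 < 7 = q_3, so the answer is 185/4.

185/4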